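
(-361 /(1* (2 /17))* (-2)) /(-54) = -6137 /54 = -113.65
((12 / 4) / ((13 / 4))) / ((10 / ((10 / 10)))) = 6 / 65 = 0.09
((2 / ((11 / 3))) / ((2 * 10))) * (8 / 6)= 2 / 55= 0.04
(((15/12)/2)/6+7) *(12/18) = 341/72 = 4.74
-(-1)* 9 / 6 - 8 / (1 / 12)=-94.50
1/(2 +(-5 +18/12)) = -2/3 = -0.67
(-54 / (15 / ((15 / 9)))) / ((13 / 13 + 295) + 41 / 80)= -160 / 7907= -0.02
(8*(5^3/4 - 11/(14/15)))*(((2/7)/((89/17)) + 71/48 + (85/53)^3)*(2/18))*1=13730205494725/140238560952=97.91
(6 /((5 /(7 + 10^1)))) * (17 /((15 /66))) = 38148 /25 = 1525.92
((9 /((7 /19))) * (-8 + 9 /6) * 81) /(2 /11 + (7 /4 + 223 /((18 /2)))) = -35652474 /74039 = -481.54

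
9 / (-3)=-3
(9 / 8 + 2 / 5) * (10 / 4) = 61 / 16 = 3.81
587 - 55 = 532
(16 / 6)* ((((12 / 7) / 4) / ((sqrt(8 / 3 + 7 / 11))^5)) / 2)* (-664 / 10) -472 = -472 -1446192* sqrt(3597) / 45326015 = -473.91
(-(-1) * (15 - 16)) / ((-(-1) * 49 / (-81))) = 81 / 49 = 1.65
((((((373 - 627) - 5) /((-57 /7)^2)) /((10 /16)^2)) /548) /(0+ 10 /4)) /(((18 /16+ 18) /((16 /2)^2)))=-207929344 /8512786125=-0.02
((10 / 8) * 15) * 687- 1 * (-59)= 51761 / 4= 12940.25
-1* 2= -2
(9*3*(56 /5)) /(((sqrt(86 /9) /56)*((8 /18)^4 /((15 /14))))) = 11160261*sqrt(86) /688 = 150430.24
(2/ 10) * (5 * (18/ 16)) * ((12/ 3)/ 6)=3/ 4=0.75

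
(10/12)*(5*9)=75/2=37.50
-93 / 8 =-11.62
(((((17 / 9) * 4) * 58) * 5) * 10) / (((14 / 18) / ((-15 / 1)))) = -2958000 / 7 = -422571.43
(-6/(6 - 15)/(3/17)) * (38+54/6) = 177.56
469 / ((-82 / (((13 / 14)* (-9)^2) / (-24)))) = 23517 / 1312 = 17.92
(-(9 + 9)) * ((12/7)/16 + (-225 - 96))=80865/14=5776.07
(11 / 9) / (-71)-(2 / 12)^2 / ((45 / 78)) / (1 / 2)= -1088 / 9585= -0.11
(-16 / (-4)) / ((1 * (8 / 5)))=5 / 2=2.50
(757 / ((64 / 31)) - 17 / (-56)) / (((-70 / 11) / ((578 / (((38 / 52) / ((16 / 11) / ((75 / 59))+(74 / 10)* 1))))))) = -6547297601 / 16800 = -389720.10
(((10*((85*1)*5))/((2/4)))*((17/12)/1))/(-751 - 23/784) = -28322000/1766421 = -16.03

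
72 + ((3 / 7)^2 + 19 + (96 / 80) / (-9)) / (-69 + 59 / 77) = 71.72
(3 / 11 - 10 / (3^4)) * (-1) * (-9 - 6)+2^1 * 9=6011 / 297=20.24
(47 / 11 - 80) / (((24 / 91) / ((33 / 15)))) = -75803 / 120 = -631.69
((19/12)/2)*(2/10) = 19/120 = 0.16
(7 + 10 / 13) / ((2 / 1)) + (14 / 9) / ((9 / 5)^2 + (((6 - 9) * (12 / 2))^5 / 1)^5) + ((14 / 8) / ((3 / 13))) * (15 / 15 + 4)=41.80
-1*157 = -157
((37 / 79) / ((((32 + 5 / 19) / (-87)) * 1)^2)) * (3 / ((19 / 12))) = 191556252 / 29685751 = 6.45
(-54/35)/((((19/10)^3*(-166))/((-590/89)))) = -3186000/354672031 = -0.01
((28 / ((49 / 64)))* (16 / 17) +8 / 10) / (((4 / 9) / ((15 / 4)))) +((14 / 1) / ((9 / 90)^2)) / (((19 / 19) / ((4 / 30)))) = 690919 / 1428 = 483.84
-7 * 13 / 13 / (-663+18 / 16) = 56 / 5295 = 0.01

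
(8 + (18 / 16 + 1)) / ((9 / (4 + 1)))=45 / 8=5.62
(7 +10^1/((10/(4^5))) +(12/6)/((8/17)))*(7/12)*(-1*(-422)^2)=-1290530227/12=-107544185.58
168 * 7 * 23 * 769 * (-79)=-1643193048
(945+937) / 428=941 / 214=4.40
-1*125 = -125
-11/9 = -1.22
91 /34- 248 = -8341 /34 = -245.32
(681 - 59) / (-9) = -622 / 9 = -69.11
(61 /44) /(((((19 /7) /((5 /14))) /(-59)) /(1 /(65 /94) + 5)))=-69.38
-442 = -442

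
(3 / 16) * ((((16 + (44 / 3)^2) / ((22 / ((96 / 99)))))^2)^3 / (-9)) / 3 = -84914121928861548544000000 / 10943023107606534329121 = -7759.66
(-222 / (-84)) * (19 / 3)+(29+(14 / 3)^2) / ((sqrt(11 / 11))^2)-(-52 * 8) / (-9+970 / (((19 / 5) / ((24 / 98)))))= 157542181 / 2092482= 75.29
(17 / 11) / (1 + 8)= 17 / 99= 0.17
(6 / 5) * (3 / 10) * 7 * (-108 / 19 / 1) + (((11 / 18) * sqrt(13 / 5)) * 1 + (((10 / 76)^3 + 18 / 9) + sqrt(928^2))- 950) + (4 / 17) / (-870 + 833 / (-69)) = -48715614311717 / 1419361677800 + 11 * sqrt(65) / 90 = -33.34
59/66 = 0.89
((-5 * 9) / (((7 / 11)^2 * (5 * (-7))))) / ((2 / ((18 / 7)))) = 9801 / 2401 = 4.08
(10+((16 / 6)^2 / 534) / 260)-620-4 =-95903722 / 156195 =-614.00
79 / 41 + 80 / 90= 1039 / 369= 2.82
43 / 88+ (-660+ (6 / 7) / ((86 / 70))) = -2492951 / 3784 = -658.81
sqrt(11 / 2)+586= sqrt(22) / 2+586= 588.35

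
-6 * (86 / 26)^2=-11094 / 169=-65.64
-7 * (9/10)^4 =-45927/10000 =-4.59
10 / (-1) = -10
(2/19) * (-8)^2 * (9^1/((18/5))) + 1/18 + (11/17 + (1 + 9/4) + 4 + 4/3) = 303817/11628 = 26.13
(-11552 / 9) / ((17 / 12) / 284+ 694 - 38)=-13123072 / 6706995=-1.96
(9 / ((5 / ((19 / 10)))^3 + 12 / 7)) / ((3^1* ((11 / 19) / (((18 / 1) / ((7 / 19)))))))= 66854673 / 5265194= 12.70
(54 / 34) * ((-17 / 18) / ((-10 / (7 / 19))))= 21 / 380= 0.06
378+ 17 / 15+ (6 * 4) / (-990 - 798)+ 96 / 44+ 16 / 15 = 3133509 / 8195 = 382.37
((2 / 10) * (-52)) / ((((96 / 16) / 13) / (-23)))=7774 / 15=518.27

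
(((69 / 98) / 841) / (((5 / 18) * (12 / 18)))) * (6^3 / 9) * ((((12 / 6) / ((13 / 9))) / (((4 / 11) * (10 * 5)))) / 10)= 553311 / 669646250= 0.00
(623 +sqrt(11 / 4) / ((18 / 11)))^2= 6853 * sqrt(11) / 18 +503016515 / 1296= 389392.74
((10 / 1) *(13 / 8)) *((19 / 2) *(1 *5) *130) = 401375 / 4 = 100343.75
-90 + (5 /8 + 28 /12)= -2089 /24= -87.04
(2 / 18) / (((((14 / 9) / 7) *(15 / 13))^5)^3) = 81606846507904217972511 / 1000000000000000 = 81606846.51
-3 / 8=-0.38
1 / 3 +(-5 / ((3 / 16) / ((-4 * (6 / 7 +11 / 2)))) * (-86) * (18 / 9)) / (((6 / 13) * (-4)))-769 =3931654 / 63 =62407.21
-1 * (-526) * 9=4734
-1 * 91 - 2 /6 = -274 /3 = -91.33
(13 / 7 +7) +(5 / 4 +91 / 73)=23207 / 2044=11.35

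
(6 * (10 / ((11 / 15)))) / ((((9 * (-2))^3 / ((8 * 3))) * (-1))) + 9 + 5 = 4258 / 297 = 14.34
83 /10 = 8.30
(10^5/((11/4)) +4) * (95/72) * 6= 3167015/11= 287910.45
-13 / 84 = -0.15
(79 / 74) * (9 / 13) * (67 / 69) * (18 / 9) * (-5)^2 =396975 / 11063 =35.88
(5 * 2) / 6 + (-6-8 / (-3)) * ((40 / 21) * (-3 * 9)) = 173.10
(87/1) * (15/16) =1305/16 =81.56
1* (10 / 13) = 10 / 13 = 0.77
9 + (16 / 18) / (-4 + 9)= 413 / 45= 9.18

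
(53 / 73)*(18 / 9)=106 / 73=1.45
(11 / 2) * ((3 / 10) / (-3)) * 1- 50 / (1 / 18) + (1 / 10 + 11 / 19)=-899.87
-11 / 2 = -5.50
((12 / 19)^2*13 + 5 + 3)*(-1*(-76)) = 19040 / 19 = 1002.11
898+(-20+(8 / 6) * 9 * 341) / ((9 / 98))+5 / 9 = 407143 / 9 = 45238.11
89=89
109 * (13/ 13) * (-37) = -4033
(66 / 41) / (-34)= -33 / 697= -0.05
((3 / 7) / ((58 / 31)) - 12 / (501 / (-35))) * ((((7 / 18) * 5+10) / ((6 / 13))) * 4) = 202276945 / 1830654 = 110.49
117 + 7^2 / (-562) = 65705 / 562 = 116.91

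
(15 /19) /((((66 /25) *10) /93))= 2325 /836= 2.78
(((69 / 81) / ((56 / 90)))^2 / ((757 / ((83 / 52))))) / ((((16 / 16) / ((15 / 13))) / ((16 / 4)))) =5488375 / 300898416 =0.02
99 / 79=1.25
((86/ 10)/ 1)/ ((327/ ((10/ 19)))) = 86/ 6213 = 0.01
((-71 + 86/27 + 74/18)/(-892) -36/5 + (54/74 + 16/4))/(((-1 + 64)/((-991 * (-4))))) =-1513142044/10024965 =-150.94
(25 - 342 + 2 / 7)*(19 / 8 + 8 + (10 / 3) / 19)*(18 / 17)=-1882233 / 532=-3538.03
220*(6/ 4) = 330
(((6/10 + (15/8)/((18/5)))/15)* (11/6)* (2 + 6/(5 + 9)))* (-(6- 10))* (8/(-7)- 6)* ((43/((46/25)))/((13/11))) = -594832975/3164616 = -187.96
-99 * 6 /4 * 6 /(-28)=891 /28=31.82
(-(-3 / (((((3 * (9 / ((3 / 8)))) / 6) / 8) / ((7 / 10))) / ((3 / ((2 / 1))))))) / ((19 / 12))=126 / 95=1.33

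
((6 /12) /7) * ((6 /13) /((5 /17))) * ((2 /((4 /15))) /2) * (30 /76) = 2295 /13832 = 0.17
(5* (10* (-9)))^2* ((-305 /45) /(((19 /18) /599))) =-778857631.58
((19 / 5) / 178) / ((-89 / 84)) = -798 / 39605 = -0.02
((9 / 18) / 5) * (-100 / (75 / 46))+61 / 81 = -2179 / 405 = -5.38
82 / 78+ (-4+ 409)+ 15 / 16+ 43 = 280793 / 624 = 449.99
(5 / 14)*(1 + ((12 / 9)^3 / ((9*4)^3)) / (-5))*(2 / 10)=0.07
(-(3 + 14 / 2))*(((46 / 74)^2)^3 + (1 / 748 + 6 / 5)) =-12081462980497 / 959581676966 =-12.59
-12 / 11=-1.09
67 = 67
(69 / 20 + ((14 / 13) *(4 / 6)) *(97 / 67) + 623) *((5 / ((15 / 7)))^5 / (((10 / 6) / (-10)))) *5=-551145177779 / 423306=-1302001.81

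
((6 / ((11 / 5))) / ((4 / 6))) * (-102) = -4590 / 11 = -417.27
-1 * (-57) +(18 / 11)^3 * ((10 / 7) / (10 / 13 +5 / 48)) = 65164857 / 1015553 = 64.17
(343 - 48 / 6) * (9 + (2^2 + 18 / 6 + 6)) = 7370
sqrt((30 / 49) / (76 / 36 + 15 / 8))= 12 *sqrt(4305) / 2009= 0.39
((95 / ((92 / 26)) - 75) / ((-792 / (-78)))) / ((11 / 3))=-28795 / 22264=-1.29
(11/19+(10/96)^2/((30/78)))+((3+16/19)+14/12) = 245843/43776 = 5.62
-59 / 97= -0.61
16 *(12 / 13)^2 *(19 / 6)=43.17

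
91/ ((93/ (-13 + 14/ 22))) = -12376/ 1023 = -12.10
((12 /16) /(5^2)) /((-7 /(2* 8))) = -12 /175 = -0.07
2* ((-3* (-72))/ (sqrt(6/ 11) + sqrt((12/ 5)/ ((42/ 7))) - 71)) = 23760/ (-3905 + 11* sqrt(10) + 5* sqrt(66)) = -6.20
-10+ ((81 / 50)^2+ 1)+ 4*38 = 364061 / 2500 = 145.62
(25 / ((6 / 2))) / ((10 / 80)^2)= 1600 / 3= 533.33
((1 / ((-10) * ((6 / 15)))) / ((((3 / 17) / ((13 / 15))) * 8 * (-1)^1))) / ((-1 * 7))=-221 / 10080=-0.02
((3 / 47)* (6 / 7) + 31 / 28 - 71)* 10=-459535 / 658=-698.38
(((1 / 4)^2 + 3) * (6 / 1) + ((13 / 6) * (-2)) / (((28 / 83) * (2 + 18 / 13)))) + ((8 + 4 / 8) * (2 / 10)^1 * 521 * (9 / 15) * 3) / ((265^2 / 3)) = 95047293247 / 6488790000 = 14.65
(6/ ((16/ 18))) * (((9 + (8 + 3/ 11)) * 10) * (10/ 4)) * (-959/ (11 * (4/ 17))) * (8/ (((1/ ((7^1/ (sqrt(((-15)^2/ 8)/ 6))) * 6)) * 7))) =-1672687800 * sqrt(3)/ 121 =-23943638.47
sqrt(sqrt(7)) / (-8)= -7^(1 / 4) / 8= -0.20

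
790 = 790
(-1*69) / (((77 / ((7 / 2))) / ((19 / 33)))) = -437 / 242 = -1.81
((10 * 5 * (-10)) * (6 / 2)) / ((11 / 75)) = -112500 / 11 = -10227.27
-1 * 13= -13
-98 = -98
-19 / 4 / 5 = -19 / 20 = -0.95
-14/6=-2.33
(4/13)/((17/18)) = 72/221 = 0.33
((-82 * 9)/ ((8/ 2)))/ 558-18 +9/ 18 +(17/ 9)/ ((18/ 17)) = -16.05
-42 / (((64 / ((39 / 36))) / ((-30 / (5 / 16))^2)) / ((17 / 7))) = -15912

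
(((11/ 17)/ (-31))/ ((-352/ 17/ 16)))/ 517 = 1/ 32054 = 0.00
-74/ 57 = -1.30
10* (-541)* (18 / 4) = -24345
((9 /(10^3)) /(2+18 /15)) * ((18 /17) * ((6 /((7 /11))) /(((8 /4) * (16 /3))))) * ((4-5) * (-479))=3841101 /3046400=1.26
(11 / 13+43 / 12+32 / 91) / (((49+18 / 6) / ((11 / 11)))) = 5221 / 56784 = 0.09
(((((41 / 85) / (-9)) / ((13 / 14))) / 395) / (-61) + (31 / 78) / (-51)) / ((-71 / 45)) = 3733577 / 756149290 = 0.00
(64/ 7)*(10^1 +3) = 832/ 7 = 118.86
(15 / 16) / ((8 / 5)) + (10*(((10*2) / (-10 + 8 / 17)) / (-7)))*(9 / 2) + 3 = 137717 / 8064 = 17.08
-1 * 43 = -43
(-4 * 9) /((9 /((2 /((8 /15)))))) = -15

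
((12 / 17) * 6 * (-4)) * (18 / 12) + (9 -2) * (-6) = -67.41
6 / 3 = 2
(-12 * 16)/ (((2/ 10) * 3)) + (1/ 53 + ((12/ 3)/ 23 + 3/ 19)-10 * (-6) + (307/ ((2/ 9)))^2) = 176790933257/ 92644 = 1908282.60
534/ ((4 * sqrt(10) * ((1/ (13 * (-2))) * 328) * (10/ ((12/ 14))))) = -10413 * sqrt(10)/ 114800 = -0.29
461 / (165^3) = 461 / 4492125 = 0.00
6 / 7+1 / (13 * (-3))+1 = 500 / 273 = 1.83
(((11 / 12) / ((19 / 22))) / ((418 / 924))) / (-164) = -847 / 59204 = -0.01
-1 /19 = -0.05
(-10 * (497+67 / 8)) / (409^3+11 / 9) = -181935 / 2463045488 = -0.00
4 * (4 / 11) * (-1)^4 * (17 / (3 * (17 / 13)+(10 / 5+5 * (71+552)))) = 884 / 111573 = 0.01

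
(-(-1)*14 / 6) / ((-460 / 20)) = -7 / 69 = -0.10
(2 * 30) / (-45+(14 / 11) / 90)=-7425 / 5567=-1.33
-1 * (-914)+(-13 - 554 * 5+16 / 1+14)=-1839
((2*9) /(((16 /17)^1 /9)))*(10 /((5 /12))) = 4131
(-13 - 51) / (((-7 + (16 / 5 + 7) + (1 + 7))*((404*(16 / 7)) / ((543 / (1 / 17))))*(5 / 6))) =-27693 / 404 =-68.55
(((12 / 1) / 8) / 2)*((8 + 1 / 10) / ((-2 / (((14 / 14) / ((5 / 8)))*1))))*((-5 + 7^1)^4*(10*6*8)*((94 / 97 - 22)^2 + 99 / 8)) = -798384260448 / 47045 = -16970650.66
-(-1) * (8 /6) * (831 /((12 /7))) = 1939 /3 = 646.33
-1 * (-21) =21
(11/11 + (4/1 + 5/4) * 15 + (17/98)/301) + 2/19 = 89512327/1120924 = 79.86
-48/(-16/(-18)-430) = 216/1931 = 0.11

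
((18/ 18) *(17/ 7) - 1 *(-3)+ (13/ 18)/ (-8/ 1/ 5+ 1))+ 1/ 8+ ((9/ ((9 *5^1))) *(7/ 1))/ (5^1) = 175009/ 37800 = 4.63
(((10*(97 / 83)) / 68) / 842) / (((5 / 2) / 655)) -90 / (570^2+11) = 20536294805 / 386014412482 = 0.05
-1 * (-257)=257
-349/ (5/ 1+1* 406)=-349/ 411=-0.85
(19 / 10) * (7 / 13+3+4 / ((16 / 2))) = 399 / 52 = 7.67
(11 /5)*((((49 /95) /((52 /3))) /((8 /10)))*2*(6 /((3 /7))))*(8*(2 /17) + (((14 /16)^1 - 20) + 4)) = -21834351 /671840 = -32.50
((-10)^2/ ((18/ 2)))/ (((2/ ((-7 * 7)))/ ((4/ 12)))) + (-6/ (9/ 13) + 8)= -2468/ 27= -91.41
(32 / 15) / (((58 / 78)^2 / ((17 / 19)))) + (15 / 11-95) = -79257962 / 878845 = -90.18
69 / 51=23 / 17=1.35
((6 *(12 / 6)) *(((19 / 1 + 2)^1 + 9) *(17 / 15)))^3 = 67917312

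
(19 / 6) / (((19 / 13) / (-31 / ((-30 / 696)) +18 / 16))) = 1560.70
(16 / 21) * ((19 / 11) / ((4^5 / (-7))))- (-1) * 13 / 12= 2269 / 2112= 1.07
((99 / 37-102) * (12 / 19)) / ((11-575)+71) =44100 / 346579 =0.13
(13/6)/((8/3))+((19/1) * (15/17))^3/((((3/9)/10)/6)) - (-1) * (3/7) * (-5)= 466685627963/550256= 848124.56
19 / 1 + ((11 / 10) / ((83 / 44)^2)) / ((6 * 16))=7854791 / 413340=19.00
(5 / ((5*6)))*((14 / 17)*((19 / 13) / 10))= 0.02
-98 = -98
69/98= 0.70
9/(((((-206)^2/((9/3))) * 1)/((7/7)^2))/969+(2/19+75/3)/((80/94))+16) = 1046520/6988027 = 0.15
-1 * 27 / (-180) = 3 / 20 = 0.15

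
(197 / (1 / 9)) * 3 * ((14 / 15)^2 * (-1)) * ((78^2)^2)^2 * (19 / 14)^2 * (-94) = 27477635483364068381184 / 25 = 1099105419334562735247.36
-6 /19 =-0.32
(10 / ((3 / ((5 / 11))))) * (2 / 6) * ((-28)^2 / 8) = 4900 / 99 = 49.49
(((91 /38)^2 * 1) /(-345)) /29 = -8281 /14447220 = -0.00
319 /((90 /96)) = 5104 /15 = 340.27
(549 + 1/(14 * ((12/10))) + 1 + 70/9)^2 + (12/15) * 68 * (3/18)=98809531973/317520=311191.52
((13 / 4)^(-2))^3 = 4096 / 4826809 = 0.00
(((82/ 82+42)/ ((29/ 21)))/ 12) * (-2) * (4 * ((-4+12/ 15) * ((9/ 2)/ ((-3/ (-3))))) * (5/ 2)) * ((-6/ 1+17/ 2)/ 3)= 622.76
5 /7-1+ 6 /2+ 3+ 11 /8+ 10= 957 /56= 17.09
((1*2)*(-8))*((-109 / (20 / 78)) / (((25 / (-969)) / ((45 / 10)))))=-148291884 / 125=-1186335.07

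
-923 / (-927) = 923 / 927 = 1.00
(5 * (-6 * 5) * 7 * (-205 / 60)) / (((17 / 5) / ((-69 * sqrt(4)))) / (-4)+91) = 39.42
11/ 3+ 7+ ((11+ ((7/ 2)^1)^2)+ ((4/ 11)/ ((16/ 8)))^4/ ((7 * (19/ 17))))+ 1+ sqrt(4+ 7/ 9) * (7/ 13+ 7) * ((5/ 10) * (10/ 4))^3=6125 * sqrt(43)/ 1248+ 815902271/ 23367036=67.10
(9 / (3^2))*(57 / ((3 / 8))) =152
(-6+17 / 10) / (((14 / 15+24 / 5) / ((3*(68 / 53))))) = -153 / 53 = -2.89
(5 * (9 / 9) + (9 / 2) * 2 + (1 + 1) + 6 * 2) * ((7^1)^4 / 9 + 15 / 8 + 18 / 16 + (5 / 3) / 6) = 68054 / 9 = 7561.56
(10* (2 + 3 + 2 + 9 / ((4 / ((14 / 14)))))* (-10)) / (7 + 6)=-71.15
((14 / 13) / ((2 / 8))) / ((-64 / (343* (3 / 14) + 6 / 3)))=-1057 / 208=-5.08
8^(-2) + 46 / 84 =757 / 1344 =0.56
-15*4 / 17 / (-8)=15 / 34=0.44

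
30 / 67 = 0.45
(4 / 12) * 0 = 0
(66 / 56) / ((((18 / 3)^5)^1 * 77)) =1 / 508032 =0.00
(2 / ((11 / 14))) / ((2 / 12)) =168 / 11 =15.27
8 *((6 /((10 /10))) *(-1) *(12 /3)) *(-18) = 3456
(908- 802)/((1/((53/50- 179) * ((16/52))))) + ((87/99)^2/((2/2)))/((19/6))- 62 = -13147301008/2241525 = -5865.34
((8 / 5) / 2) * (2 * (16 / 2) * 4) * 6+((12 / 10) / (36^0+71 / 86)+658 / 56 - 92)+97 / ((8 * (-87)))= 124279393 / 546360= 227.47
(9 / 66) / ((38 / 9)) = 27 / 836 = 0.03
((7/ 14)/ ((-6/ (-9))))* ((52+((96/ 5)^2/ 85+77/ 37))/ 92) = 13779351/ 28934000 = 0.48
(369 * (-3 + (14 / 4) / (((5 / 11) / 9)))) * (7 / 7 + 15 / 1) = 1957176 / 5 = 391435.20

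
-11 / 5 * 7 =-77 / 5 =-15.40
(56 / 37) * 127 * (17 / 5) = 120904 / 185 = 653.54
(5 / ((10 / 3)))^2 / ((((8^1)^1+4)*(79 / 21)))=63 / 1264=0.05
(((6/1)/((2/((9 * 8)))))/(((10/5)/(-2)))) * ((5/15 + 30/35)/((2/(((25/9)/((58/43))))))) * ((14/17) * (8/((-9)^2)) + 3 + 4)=-74873750/39933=-1874.98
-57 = -57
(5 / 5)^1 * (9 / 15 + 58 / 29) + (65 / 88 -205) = -88731 / 440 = -201.66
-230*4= -920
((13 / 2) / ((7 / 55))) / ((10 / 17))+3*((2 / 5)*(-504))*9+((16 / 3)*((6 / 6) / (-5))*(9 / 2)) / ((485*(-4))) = -363697937 / 67900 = -5356.38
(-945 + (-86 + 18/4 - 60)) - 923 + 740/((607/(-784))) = -3599853/1214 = -2965.28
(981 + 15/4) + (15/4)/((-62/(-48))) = 122469/124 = 987.65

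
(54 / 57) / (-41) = -18 / 779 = -0.02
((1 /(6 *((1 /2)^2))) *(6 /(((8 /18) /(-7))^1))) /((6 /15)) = -315 /2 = -157.50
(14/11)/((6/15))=35/11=3.18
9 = 9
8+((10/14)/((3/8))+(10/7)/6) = 71/7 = 10.14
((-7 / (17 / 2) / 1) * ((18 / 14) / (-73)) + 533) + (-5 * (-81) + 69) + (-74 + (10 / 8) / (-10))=9261727 / 9928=932.89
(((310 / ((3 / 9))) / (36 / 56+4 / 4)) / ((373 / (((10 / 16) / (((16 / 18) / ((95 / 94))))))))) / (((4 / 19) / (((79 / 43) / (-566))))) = -20886602625 / 1256114943232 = -0.02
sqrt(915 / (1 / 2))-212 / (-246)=106 / 123 + sqrt(1830)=43.64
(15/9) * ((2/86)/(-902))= -5/116358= -0.00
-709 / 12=-59.08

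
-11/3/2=-11/6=-1.83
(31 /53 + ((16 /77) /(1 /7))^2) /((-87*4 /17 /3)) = -294423 /743908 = -0.40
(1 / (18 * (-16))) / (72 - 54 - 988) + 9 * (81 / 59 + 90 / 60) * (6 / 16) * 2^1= 319622819 / 16482240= 19.39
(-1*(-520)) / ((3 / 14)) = 7280 / 3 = 2426.67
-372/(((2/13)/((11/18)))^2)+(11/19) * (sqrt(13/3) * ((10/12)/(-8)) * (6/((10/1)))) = -633919/108 - 11 * sqrt(39)/912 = -5869.70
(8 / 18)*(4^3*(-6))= -512 / 3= -170.67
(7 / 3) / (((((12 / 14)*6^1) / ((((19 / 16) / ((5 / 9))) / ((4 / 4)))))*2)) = 0.48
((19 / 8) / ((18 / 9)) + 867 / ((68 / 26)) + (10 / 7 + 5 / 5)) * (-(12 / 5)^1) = -112599 / 140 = -804.28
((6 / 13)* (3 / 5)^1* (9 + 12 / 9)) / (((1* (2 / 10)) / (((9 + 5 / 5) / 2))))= 930 / 13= 71.54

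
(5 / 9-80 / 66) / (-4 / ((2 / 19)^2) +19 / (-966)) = 4186 / 2301717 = 0.00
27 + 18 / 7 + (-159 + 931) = 5611 / 7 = 801.57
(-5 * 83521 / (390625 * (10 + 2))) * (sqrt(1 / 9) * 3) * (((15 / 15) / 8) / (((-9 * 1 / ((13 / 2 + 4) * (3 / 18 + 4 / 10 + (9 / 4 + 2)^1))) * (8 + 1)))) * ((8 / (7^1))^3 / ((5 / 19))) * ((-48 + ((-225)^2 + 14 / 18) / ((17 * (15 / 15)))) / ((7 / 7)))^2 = 637813209265805312 / 1883724609375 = 338591.54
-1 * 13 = -13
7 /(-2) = -7 /2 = -3.50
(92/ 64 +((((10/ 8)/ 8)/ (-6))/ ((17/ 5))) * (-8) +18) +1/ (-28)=111173/ 5712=19.46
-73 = -73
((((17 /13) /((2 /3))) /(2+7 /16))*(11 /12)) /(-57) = -374 /28899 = -0.01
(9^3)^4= 282429536481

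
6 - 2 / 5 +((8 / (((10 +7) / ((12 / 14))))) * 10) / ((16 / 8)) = 4532 / 595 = 7.62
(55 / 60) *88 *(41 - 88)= -11374 / 3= -3791.33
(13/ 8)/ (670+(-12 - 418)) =13/ 1920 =0.01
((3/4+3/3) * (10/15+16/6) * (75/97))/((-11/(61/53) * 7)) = -7625/113102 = -0.07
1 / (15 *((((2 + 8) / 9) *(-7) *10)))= -3 / 3500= -0.00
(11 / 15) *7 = 77 / 15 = 5.13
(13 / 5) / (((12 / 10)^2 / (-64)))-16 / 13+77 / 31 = -414575 / 3627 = -114.30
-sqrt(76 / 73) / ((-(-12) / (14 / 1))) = -7*sqrt(1387) / 219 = -1.19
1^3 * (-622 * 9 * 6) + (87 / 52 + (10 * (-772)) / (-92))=-40068887 / 1196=-33502.41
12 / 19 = 0.63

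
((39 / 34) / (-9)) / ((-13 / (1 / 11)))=1 / 1122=0.00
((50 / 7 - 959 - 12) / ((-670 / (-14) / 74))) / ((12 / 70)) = -582491 / 67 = -8693.90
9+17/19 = 188/19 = 9.89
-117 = -117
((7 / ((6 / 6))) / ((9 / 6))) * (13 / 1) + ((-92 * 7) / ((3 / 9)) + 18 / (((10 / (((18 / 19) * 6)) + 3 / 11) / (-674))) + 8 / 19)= -539482150 / 68799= -7841.42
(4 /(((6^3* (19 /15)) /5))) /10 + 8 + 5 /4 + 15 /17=29476 /2907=10.14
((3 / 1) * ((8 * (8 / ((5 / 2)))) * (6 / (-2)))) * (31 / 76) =-8928 / 95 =-93.98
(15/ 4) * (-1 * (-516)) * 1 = 1935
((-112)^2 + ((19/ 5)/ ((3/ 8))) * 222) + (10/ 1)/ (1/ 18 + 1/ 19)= 14886.03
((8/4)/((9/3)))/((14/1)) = 0.05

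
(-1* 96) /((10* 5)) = -48 /25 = -1.92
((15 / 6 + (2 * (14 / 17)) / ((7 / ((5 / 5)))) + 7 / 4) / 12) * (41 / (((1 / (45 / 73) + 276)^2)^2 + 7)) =17092771875 / 6625762498143443072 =0.00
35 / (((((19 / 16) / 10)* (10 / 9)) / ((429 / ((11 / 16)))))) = 3144960 / 19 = 165524.21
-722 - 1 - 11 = -734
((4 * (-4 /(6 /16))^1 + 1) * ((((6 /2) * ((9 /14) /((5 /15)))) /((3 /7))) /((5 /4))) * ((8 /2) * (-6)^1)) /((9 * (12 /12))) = 1200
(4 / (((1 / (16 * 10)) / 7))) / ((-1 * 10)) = -448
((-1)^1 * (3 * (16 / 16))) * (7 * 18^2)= -6804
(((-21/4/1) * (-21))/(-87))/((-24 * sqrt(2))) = 49 * sqrt(2)/1856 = 0.04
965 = 965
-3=-3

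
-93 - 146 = -239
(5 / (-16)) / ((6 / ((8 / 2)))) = -5 / 24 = -0.21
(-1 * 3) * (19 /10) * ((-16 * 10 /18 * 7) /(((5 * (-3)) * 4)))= -266 /45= -5.91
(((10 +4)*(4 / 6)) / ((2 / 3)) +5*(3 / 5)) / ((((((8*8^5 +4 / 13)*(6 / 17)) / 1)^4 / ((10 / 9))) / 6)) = 202762678885 / 131099610374397492980235881472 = 0.00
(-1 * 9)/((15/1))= -3/5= -0.60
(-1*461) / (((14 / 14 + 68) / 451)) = -207911 / 69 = -3013.20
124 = 124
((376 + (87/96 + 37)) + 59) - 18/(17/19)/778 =472.88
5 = 5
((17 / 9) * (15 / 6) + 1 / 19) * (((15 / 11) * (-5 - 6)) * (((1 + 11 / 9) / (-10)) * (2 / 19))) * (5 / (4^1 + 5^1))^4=10206250 / 63950067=0.16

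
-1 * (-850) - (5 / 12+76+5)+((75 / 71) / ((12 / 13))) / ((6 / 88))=669133 / 852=785.37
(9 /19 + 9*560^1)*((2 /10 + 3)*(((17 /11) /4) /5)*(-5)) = -6512292 /1045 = -6231.86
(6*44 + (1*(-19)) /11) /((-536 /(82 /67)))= -118285 /197516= -0.60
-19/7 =-2.71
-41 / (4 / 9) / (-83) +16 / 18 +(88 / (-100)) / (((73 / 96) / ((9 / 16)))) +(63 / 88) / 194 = 31491029633 / 23273830800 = 1.35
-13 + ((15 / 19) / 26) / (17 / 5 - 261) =-8271611 / 636272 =-13.00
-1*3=-3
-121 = -121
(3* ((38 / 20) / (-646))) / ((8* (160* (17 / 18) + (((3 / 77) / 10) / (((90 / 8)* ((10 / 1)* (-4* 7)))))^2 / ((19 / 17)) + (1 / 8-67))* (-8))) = 155247159375 / 94854864399168208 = 0.00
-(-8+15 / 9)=19 / 3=6.33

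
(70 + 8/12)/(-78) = -106/117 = -0.91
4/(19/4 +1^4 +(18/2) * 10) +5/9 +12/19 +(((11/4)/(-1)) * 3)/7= 92311/1833804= 0.05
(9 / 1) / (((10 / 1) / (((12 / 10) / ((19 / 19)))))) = 27 / 25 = 1.08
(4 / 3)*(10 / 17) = 40 / 51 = 0.78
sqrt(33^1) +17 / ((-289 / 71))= 1.57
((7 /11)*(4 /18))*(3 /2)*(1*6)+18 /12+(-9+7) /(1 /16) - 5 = -753 /22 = -34.23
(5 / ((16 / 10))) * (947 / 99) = 23675 / 792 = 29.89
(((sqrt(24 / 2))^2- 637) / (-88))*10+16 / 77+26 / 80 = 71.56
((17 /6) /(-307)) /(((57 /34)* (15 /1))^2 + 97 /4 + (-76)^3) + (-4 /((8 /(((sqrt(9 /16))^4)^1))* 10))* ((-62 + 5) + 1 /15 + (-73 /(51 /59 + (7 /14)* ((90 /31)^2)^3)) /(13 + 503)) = 692853875032595035681221993799 /769230288948506338551364300800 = 0.90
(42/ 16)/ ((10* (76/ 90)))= 189/ 608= 0.31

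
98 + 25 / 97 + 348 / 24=21875 / 194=112.76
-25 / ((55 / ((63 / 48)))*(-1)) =105 / 176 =0.60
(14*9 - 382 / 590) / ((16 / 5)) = 36979 / 944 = 39.17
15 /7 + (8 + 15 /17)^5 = 549540378112 /9938999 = 55291.32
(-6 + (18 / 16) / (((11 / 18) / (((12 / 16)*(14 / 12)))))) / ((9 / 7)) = -3605 / 1056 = -3.41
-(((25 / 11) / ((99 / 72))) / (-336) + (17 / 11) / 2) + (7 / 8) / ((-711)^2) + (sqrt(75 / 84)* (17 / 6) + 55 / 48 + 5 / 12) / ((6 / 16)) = 11642491573 / 3425410296 + 170* sqrt(7) / 63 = 10.54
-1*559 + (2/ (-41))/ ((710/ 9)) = -8136254/ 14555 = -559.00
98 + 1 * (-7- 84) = 7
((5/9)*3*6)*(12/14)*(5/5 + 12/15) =108/7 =15.43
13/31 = 0.42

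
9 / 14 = 0.64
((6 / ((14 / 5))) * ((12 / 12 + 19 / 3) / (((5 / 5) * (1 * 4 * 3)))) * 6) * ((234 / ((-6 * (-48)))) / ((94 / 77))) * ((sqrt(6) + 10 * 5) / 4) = 7865 * sqrt(6) / 6016 + 196625 / 3008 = 68.57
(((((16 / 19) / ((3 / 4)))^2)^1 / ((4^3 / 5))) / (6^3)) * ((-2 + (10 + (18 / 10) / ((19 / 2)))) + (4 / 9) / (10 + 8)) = 505664 / 135005697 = 0.00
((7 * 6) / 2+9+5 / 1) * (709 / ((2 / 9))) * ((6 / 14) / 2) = 95715 / 4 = 23928.75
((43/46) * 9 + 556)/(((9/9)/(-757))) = -19653991/46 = -427260.67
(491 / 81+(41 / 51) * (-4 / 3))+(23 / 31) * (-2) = 149659 / 42687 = 3.51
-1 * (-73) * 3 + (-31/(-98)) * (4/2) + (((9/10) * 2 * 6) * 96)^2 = 1317087994/1225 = 1075173.87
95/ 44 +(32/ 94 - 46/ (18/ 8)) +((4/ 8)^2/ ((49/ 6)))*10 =-16086379/ 911988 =-17.64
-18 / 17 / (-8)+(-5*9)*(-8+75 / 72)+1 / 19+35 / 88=2229207 / 7106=313.71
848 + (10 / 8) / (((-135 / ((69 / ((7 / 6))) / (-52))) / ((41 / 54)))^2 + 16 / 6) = 221175655525999 / 260820332768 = 848.00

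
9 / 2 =4.50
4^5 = 1024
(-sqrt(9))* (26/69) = -26/23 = -1.13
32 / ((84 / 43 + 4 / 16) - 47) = -5504 / 7705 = -0.71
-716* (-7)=5012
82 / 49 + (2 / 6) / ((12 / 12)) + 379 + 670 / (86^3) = 17812161469 / 46750116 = 381.01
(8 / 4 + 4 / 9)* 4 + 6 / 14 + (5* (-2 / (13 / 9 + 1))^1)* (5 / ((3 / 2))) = -2377 / 693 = -3.43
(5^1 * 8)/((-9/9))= -40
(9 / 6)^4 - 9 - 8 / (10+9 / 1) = -1325 / 304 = -4.36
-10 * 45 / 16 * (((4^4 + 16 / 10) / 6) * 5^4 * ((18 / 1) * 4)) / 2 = -27168750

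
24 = 24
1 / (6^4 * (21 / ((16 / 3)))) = 1 / 5103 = 0.00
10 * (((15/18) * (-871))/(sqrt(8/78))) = -21775 * sqrt(39)/6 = -22664.14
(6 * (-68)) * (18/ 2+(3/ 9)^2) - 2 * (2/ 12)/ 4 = -44609/ 12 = -3717.42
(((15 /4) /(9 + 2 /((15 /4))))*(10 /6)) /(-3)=-125 /572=-0.22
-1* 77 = -77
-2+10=8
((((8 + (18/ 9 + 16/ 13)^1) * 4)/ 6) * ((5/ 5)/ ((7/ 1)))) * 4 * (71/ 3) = 82928/ 819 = 101.26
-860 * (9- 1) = -6880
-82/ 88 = -41/ 44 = -0.93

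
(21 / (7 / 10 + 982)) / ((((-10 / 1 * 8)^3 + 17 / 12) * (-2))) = 1260 / 60376920941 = 0.00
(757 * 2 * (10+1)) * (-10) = -166540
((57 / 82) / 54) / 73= 19 / 107748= 0.00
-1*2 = -2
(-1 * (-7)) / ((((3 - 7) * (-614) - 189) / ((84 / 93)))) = 196 / 70277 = 0.00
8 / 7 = 1.14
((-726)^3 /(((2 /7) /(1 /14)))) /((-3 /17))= 542097666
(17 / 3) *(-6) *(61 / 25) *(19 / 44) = -19703 / 550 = -35.82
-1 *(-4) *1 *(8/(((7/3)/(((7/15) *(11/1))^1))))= 70.40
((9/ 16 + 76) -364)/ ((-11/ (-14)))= -32193/ 88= -365.83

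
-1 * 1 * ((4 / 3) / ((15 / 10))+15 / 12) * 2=-77 / 18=-4.28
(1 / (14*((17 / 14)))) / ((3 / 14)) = 0.27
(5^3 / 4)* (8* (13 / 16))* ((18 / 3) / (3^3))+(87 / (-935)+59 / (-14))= 9620731 / 235620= 40.83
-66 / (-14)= 33 / 7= 4.71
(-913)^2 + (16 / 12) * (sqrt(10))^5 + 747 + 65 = 400 * sqrt(10) / 3 + 834381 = 834802.64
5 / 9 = 0.56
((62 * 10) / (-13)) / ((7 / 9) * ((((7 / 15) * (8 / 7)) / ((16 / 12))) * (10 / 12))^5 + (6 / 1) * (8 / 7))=-6.95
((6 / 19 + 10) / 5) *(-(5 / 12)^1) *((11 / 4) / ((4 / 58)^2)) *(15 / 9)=-2266495 / 2736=-828.40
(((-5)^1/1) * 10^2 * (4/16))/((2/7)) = -875/2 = -437.50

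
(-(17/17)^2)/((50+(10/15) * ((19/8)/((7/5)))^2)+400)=-4704/2125825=-0.00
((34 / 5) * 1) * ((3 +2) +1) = 204 / 5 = 40.80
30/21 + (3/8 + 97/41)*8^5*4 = 359250.60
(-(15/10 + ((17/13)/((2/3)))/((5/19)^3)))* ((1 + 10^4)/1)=-1773597342/1625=-1091444.52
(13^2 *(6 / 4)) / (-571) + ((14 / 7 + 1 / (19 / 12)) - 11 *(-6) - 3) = 1414441 / 21698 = 65.19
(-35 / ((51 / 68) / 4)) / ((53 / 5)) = -2800 / 159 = -17.61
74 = 74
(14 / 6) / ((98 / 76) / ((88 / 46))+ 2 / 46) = 269192 / 82779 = 3.25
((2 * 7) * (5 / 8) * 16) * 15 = 2100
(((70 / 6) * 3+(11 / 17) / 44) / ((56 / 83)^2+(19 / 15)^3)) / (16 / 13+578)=0.02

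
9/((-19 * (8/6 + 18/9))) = -27/190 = -0.14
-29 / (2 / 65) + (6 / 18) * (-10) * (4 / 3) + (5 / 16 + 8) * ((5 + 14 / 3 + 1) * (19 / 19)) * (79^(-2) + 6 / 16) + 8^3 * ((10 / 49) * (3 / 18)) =-9867095509 / 11009124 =-896.27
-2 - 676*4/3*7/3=-18946/9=-2105.11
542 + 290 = 832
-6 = -6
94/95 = 0.99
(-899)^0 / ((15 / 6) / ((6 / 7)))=12 / 35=0.34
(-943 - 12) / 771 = -955 / 771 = -1.24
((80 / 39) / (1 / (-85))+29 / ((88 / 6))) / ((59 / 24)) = -591614 / 8437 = -70.12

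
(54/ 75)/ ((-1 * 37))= -18/ 925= -0.02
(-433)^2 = 187489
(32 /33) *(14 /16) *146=4088 /33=123.88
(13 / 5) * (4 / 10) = 26 / 25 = 1.04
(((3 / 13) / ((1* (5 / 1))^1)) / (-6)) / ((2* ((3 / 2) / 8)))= -4 / 195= -0.02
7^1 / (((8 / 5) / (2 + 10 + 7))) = 665 / 8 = 83.12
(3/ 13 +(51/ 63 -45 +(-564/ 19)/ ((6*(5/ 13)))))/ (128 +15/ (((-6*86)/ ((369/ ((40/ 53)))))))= -2027812576/ 4060668885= -0.50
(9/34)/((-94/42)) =-189/1598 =-0.12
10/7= 1.43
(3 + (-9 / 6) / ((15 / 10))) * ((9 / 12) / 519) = 1 / 346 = 0.00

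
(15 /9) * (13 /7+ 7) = 14.76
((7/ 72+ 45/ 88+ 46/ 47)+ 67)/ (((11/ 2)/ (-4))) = -2553094/ 51183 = -49.88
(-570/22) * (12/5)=-684/11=-62.18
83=83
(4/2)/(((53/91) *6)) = 91/159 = 0.57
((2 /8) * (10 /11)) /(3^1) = 5 /66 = 0.08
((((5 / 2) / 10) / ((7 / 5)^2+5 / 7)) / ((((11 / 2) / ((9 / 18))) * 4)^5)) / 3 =175 / 926169513984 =0.00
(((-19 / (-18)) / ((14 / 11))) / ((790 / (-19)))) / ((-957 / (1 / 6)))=361 / 103919760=0.00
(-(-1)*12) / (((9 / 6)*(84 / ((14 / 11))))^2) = 4 / 3267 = 0.00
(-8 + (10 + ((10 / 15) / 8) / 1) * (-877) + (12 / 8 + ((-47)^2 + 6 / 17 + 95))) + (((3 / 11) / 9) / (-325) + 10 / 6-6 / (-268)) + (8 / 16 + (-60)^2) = -143806127731 / 48863100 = -2943.04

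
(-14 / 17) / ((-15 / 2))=28 / 255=0.11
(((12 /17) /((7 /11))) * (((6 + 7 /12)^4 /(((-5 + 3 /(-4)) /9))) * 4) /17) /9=-428450891 /5025132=-85.26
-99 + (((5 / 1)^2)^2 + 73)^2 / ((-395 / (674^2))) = -221325123409 / 395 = -560316768.12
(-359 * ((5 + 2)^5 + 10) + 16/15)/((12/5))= -90559529/36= -2515542.47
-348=-348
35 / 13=2.69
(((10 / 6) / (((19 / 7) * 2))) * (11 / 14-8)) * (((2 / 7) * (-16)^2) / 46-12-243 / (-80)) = 9590657 / 587328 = 16.33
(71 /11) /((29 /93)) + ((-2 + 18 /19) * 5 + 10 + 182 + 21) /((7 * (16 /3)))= 17828463 /678832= 26.26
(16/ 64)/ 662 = 1/ 2648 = 0.00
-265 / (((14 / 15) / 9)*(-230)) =7155 / 644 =11.11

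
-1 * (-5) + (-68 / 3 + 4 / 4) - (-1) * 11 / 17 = -817 / 51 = -16.02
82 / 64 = 41 / 32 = 1.28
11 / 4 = 2.75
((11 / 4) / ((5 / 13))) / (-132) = -13 / 240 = -0.05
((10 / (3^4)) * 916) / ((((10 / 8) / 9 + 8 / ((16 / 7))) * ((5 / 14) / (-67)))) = -6873664 / 1179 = -5830.08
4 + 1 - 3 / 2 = 7 / 2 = 3.50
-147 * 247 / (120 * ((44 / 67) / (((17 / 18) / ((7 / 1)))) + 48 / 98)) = -675480533 / 11959680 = -56.48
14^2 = 196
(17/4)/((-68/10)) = -5/8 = -0.62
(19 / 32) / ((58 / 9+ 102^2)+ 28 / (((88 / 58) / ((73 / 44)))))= 20691 / 363850136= 0.00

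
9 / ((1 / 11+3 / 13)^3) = 26317863 / 97336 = 270.38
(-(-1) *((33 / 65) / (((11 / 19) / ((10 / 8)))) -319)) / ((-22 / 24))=346.80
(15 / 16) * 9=135 / 16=8.44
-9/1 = -9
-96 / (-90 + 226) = -12 / 17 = -0.71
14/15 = 0.93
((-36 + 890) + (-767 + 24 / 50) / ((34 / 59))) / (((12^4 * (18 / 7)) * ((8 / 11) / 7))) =-218142463 / 2538086400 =-0.09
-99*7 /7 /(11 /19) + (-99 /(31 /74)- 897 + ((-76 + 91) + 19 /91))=-3636590 /2821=-1289.11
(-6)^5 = -7776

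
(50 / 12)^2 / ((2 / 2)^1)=625 / 36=17.36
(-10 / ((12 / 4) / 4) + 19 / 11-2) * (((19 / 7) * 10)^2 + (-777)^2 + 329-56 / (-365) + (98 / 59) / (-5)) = -57309308201336 / 6964419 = -8228871.38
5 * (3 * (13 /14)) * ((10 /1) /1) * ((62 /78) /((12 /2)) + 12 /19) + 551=524623 /798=657.42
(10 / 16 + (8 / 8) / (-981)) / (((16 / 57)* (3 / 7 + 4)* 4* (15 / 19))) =12374719 / 77852160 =0.16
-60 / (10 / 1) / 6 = -1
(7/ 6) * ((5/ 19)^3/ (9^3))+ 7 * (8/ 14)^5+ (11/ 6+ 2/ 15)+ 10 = 2231796929822/ 180082599165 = 12.39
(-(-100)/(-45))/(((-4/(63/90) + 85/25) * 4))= 175/729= 0.24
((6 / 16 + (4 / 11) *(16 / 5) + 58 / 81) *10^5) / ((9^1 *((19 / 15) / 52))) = 52232050000 / 50787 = 1028453.15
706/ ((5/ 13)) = 9178/ 5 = 1835.60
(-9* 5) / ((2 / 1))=-45 / 2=-22.50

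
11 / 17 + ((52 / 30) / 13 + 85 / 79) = 37396 / 20145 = 1.86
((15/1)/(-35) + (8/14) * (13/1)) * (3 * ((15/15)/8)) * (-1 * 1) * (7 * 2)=-147/4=-36.75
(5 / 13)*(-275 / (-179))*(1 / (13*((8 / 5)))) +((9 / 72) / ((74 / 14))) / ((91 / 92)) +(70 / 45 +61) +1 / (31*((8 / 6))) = 156470469647 / 2498248584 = 62.63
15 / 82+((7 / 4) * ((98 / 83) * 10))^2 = 241283785 / 564898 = 427.13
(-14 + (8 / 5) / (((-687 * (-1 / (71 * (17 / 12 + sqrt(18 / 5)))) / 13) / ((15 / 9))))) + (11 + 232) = 7384 * sqrt(10) / 3435 + 1447289 / 6183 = 240.87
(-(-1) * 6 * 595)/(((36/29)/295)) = 5090225/6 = 848370.83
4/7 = 0.57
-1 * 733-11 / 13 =-9540 / 13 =-733.85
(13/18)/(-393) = -13/7074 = -0.00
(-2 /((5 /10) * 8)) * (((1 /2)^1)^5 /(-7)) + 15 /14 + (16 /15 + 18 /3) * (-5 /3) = -43159 /4032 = -10.70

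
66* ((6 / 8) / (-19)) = -99 / 38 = -2.61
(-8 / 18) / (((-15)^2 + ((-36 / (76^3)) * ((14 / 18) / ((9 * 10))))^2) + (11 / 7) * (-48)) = -0.00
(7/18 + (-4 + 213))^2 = 14205361/324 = 43843.71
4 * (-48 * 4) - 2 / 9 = -6914 / 9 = -768.22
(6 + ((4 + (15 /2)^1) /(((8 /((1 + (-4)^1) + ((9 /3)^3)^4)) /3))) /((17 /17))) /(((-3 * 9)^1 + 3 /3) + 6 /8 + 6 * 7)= 18334659 /134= 136825.81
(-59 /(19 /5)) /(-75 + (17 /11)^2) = 35695 /166934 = 0.21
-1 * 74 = -74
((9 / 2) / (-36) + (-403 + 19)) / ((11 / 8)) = -3073 / 11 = -279.36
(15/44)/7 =15/308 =0.05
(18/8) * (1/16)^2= 9/1024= 0.01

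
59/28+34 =1011/28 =36.11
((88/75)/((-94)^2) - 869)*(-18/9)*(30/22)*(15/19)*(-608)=-2512958016/2209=-1137599.83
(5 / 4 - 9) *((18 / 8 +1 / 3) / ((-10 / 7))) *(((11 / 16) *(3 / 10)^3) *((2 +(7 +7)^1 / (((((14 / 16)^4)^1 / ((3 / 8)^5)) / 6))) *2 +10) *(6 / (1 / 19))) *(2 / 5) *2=29994187113 / 78400000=382.58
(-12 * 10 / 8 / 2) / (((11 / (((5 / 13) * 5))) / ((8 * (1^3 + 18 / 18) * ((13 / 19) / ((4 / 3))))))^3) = -202500000 / 9129329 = -22.18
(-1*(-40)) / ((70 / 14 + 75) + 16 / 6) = 15 / 31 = 0.48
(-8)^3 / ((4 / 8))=-1024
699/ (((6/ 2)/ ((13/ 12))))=252.42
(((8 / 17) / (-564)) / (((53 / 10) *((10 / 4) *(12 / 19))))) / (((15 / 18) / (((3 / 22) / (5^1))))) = -38 / 11645425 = -0.00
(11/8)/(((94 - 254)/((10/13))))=-11/1664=-0.01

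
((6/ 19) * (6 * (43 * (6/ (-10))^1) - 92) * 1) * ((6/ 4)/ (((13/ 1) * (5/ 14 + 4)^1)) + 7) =-41255088/ 75335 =-547.62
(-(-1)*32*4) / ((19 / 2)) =256 / 19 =13.47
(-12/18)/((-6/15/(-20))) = -100/3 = -33.33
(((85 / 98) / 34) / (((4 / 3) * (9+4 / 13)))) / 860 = 39 / 16316608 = 0.00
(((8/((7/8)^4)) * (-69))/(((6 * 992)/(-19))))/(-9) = -223744/669879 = -0.33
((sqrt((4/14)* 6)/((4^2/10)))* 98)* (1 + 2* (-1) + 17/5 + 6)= 147* sqrt(21)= 673.64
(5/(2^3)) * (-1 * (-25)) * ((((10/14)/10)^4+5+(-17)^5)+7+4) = -6818076481875/307328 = -22185015.62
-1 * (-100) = 100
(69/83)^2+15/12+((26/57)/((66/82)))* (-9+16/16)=-134384759/51832836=-2.59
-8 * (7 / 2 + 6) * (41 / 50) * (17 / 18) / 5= -11.77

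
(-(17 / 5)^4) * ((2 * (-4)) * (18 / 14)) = 1374.52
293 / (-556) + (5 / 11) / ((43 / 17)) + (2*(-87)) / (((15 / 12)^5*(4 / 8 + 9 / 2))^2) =-70279864625937 / 64206054687500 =-1.09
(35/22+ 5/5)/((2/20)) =285/11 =25.91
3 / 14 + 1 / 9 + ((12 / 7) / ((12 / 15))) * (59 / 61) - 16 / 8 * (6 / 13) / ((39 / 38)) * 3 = -55711 / 185562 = -0.30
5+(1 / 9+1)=6.11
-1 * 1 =-1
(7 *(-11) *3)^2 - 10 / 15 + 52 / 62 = 53361.17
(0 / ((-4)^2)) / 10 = 0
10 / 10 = 1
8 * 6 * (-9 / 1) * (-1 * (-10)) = -4320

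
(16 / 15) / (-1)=-16 / 15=-1.07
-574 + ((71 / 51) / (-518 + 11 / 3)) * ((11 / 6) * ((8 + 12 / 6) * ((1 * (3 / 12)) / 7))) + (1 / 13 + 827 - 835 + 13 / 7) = -16615605557 / 28644252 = -580.07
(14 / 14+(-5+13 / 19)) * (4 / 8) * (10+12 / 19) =-6363 / 361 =-17.63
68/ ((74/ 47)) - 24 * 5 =-2842/ 37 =-76.81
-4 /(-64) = 1 /16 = 0.06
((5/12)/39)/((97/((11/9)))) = 55/408564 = 0.00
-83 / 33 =-2.52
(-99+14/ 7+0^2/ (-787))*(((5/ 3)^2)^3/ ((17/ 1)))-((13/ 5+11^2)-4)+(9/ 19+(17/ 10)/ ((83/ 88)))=-23415455032/ 97718805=-239.62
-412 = -412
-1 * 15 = -15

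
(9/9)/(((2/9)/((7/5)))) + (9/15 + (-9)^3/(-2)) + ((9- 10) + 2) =372.40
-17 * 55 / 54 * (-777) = 242165 / 18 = 13453.61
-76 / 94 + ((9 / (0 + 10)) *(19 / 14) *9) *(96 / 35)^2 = 165025982 / 2015125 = 81.89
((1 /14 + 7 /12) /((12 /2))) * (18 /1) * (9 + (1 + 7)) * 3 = 2805 /28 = 100.18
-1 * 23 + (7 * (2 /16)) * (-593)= -4335 /8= -541.88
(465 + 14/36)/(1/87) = 242933/6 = 40488.83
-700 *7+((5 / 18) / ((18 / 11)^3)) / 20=-2057528269 / 419904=-4900.00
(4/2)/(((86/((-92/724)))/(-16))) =368/7783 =0.05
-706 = -706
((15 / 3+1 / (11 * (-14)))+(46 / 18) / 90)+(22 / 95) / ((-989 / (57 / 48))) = 1239013889 / 246735720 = 5.02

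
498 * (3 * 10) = 14940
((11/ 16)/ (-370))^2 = 121/ 35046400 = 0.00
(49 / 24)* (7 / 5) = 343 / 120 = 2.86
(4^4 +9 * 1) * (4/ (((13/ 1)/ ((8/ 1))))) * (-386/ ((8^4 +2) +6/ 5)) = -1022900/ 16653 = -61.42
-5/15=-1/3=-0.33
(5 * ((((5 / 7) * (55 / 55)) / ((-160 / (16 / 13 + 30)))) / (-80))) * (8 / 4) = 29 / 1664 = 0.02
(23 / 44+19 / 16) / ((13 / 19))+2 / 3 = 21733 / 6864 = 3.17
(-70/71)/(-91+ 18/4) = 140/12283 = 0.01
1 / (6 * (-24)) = -0.01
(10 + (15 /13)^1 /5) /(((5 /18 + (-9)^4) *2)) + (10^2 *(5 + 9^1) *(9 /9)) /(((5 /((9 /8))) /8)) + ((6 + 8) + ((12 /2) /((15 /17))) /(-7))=136117056279 /53736865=2533.03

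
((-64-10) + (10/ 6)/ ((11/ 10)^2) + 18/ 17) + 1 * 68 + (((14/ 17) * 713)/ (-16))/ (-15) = -91923/ 82280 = -1.12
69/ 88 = 0.78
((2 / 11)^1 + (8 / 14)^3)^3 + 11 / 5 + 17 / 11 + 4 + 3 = 2899154885177 / 268553254585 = 10.80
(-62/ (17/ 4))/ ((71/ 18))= -4464/ 1207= -3.70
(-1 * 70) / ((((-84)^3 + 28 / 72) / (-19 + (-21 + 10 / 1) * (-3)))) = 504 / 304819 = 0.00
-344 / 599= -0.57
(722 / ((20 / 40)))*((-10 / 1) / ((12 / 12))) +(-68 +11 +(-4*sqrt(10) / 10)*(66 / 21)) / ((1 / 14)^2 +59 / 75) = -168905060 / 11639 -18480*sqrt(10) / 11639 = -14517.01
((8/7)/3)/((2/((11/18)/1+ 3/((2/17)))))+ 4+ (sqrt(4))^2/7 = 1804/189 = 9.54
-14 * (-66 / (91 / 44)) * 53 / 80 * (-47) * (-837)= 756843021 / 65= 11643738.78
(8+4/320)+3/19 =12419/1520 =8.17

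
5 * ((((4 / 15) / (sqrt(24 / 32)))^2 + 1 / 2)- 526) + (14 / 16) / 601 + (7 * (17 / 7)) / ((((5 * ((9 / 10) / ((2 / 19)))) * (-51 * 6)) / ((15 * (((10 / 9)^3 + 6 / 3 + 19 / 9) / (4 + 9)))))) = -307035213008509 / 116875292040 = -2627.03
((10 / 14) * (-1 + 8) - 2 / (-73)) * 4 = 1468 / 73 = 20.11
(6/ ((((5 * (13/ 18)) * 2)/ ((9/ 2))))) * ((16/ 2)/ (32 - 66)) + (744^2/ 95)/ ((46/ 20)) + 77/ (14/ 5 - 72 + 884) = 711748419947/ 281039070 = 2532.56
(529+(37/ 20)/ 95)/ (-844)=-1005137/ 1603600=-0.63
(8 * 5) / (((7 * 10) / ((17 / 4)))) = 17 / 7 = 2.43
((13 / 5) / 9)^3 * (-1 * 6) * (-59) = 259246 / 30375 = 8.53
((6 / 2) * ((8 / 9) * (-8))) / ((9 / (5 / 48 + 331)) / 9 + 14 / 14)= -21.27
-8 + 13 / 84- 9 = -1415 / 84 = -16.85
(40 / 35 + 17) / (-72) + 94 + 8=101.75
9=9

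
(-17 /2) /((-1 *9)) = 17 /18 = 0.94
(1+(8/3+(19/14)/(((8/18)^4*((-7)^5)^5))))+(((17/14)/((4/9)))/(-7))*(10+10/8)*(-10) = 686007942728128038561465991/14419169798626950613476864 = 47.58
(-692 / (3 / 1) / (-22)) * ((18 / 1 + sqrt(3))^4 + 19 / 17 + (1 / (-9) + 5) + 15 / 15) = 2715408 * sqrt(3) / 11 + 5866801258 / 5049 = 1589538.79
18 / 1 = 18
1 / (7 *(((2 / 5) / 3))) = 15 / 14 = 1.07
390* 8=3120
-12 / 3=-4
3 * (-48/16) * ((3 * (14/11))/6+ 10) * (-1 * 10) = 10530/11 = 957.27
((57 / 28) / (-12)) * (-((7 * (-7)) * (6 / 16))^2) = 58653 / 1024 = 57.28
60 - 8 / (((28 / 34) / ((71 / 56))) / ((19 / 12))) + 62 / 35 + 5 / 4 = 255901 / 5880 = 43.52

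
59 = 59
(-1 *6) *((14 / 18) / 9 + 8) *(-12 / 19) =30.64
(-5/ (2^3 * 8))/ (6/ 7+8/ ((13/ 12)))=-91/ 9600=-0.01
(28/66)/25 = 14/825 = 0.02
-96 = -96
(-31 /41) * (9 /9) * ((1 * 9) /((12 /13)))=-1209 /164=-7.37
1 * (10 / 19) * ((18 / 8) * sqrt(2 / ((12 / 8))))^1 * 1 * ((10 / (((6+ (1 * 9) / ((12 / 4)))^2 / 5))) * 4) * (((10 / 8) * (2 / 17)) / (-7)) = -2500 * sqrt(3) / 61047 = -0.07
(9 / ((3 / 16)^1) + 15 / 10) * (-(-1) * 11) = 1089 / 2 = 544.50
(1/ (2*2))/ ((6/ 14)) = 0.58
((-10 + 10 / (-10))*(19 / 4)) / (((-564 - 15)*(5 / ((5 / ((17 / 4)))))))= 209 / 9843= 0.02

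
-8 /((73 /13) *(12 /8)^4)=-1664 /5913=-0.28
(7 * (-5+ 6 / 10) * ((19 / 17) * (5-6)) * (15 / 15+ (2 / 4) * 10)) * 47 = 825132 / 85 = 9707.44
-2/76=-1/38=-0.03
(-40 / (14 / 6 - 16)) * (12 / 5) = 288 / 41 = 7.02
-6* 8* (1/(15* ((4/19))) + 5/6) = -276/5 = -55.20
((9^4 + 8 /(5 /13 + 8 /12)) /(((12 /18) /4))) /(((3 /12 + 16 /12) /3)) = 58171608 /779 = 74674.72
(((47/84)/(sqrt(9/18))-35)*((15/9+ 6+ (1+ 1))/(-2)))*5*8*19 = 385700/3-129485*sqrt(2)/63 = 125660.01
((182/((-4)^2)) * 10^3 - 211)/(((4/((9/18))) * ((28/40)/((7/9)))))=13955/9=1550.56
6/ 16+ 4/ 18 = 43/ 72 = 0.60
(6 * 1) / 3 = 2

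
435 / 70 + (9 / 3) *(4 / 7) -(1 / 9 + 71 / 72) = 3443 / 504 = 6.83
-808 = -808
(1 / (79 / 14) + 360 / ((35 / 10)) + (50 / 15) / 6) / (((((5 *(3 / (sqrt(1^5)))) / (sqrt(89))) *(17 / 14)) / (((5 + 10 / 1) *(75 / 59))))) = 25778350 *sqrt(89) / 237711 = 1023.06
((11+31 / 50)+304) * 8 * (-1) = -63124 / 25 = -2524.96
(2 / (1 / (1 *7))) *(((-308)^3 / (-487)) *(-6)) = -2454321408 / 487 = -5039674.35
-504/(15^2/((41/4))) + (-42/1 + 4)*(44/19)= -2774/25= -110.96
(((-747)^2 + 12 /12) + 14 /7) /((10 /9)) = 502210.80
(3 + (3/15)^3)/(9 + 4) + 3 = 5251/1625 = 3.23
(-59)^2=3481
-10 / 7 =-1.43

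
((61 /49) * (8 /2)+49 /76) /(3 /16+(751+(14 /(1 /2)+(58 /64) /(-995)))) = 166722200 /23097459231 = 0.01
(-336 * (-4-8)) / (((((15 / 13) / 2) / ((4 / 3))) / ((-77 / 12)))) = -896896 / 15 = -59793.07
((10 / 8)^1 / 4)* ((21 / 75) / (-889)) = -1 / 10160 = -0.00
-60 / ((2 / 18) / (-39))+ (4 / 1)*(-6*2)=21012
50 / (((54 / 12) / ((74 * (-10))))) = -74000 / 9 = -8222.22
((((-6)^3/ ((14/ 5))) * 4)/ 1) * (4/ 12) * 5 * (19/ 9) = -7600/ 7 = -1085.71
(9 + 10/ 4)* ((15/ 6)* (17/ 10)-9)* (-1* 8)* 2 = 874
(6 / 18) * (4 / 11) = 4 / 33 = 0.12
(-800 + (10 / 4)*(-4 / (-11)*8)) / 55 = -1744 / 121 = -14.41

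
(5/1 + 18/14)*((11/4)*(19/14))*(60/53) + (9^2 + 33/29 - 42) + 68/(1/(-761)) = -3892274086/75313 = -51681.30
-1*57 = -57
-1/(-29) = 1/29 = 0.03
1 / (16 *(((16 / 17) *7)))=17 / 1792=0.01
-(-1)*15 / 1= 15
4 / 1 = 4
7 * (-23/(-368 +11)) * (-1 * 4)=-92/51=-1.80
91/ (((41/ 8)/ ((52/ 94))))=18928/ 1927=9.82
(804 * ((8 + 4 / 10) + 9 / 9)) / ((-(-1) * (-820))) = -9447 / 1025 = -9.22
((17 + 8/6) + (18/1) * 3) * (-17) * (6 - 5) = -3689/3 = -1229.67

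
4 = 4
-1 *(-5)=5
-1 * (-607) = 607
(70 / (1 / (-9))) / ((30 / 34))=-714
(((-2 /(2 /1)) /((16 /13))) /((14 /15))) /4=-195 /896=-0.22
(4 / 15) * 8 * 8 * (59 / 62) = 7552 / 465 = 16.24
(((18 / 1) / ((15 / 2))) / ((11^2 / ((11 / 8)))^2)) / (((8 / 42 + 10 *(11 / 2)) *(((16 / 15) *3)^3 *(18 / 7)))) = 1225 / 18381406208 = 0.00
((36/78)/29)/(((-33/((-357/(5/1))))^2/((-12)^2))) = 12235104/1140425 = 10.73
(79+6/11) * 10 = 8750/11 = 795.45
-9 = -9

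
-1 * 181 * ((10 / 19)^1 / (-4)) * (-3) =-2715 / 38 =-71.45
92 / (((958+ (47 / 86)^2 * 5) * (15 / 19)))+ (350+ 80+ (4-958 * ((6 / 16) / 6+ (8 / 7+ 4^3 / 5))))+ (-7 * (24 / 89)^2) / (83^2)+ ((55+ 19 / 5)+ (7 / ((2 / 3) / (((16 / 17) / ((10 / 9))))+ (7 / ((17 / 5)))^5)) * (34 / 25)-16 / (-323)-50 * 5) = -40091182228309419328082964716470501 / 3043225934648280595761946119000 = -13173.91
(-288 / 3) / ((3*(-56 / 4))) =16 / 7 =2.29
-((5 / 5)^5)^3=-1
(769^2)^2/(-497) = -349707832321/497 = -703637489.58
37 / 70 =0.53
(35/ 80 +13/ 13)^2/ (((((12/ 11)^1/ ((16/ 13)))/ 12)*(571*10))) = 0.00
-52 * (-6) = 312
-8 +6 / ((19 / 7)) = -110 / 19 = -5.79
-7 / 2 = -3.50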